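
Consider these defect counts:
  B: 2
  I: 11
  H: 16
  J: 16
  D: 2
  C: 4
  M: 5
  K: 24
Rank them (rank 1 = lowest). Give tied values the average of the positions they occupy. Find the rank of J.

Sorted (ascending): 2, 2, 4, 5, 11, 16, 16, 24
The 2 values of 2 occupy positions 1–2 → average rank (1+2)/2 = 1.5.
The 2 values of 16 occupy positions 6–7 → average rank (6+7)/2 = 6.5.
J has value 16 → rank 6.5.

6.5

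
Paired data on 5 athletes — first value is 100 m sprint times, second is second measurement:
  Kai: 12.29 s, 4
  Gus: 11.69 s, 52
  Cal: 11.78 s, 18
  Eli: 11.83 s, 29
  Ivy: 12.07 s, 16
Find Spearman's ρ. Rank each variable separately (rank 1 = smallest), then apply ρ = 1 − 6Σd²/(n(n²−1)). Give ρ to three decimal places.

Ranks of variable 1: 5, 1, 2, 3, 4
Ranks of variable 2: 1, 5, 3, 4, 2
d = r₁ − r₂: 4, -4, -1, -1, 2
d²: 16, 16, 1, 1, 4; Σd² = 38
ρ = 1 − 6·38/(5·24) = 1 − 228/120 = -0.900

-0.900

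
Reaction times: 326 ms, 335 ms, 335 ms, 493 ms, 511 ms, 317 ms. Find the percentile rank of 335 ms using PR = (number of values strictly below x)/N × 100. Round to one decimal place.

33.3

N = 6.
Strictly below 335: 2. Equal to 335: 2.
PR = 2/6 × 100 = 33.3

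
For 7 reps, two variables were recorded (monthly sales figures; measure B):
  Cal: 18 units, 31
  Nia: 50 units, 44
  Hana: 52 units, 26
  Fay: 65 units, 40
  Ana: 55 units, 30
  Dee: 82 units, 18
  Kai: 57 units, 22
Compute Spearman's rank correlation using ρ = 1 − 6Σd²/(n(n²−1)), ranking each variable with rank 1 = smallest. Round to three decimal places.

-0.536

Ranks of variable 1: 1, 2, 3, 6, 4, 7, 5
Ranks of variable 2: 5, 7, 3, 6, 4, 1, 2
d = r₁ − r₂: -4, -5, 0, 0, 0, 6, 3
d²: 16, 25, 0, 0, 0, 36, 9; Σd² = 86
ρ = 1 − 6·86/(7·48) = 1 − 516/336 = -0.536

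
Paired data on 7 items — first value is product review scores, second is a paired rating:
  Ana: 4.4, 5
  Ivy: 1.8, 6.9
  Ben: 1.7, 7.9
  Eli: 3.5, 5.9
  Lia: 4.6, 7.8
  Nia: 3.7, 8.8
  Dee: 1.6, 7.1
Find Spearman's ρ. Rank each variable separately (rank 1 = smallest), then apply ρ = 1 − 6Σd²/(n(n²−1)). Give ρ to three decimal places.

Ranks of variable 1: 6, 3, 2, 4, 7, 5, 1
Ranks of variable 2: 1, 3, 6, 2, 5, 7, 4
d = r₁ − r₂: 5, 0, -4, 2, 2, -2, -3
d²: 25, 0, 16, 4, 4, 4, 9; Σd² = 62
ρ = 1 − 6·62/(7·48) = 1 − 372/336 = -0.107

-0.107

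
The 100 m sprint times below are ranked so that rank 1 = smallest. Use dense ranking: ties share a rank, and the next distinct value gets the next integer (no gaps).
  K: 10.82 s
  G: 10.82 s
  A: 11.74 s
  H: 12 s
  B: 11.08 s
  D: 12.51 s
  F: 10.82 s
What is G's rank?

1

Sorted (ascending): 10.82, 10.82, 10.82, 11.08, 11.74, 12, 12.51
The 3 values of 10.82 share dense rank 1.
Remaining distinct values take the next consecutive integers.
G has value 10.82 s → rank 1.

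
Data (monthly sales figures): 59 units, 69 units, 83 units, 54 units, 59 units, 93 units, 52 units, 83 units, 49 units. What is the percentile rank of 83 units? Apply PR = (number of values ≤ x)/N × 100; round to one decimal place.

88.9

N = 9.
Strictly below 83: 6. Equal to 83: 2.
PR = 8/9 × 100 = 88.9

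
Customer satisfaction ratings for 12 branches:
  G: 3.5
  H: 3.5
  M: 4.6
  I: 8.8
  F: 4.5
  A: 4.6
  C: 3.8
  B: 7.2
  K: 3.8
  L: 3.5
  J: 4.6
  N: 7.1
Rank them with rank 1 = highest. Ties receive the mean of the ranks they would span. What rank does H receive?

11

Sorted (descending): 8.8, 7.2, 7.1, 4.6, 4.6, 4.6, 4.5, 3.8, 3.8, 3.5, 3.5, 3.5
The 3 values of 4.6 occupy positions 4–6 → average rank 5.
The 2 values of 3.8 occupy positions 8–9 → average rank (8+9)/2 = 8.5.
The 3 values of 3.5 occupy positions 10–12 → average rank 11.
H has value 3.5 → rank 11.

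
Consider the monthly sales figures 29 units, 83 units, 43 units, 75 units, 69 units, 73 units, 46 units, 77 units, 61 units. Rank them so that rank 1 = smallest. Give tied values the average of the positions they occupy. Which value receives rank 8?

77

Sorted (ascending): 29, 43, 46, 61, 69, 73, 75, 77, 83
No ties — each value takes its position as its rank.
Rank 8 → value 77.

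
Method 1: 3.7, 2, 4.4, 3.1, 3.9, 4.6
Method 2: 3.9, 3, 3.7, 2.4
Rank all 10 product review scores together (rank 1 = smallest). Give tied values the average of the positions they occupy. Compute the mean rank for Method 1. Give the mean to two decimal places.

6.17

Sorted (ascending): 2, 2.4, 3, 3.1, 3.7, 3.7, 3.9, 3.9, 4.4, 4.6
The 2 values of 3.7 occupy positions 5–6 → average rank (5+6)/2 = 5.5.
The 2 values of 3.9 occupy positions 7–8 → average rank (7+8)/2 = 7.5.
Method 1 values → pooled ranks: 3.7→5.5, 2→1, 4.4→9, 3.1→4, 3.9→7.5, 4.6→10
Mean rank = (5.5 + 1 + 9 + 4 + 7.5 + 10) / 6 = 6.17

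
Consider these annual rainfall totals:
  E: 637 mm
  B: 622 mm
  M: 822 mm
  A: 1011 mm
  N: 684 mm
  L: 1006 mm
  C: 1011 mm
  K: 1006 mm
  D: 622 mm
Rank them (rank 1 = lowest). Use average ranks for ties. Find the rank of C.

Sorted (ascending): 622, 622, 637, 684, 822, 1006, 1006, 1011, 1011
The 2 values of 622 occupy positions 1–2 → average rank (1+2)/2 = 1.5.
The 2 values of 1006 occupy positions 6–7 → average rank (6+7)/2 = 6.5.
The 2 values of 1011 occupy positions 8–9 → average rank (8+9)/2 = 8.5.
C has value 1011 mm → rank 8.5.

8.5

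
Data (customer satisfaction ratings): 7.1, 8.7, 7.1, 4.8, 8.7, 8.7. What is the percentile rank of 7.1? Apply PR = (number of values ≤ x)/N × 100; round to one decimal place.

50.0

N = 6.
Strictly below 7.1: 1. Equal to 7.1: 2.
PR = 3/6 × 100 = 50.0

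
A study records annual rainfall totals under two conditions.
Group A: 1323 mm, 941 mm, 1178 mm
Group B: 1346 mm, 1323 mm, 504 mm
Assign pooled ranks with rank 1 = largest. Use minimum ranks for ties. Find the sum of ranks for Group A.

11

Sorted (descending): 1346, 1323, 1323, 1178, 941, 504
The 2 values of 1323 occupy positions 2–3 → each gets rank 2.
Group A values → pooled ranks: 1323→2, 941→5, 1178→4
Rank sum = 2 + 5 + 4 = 11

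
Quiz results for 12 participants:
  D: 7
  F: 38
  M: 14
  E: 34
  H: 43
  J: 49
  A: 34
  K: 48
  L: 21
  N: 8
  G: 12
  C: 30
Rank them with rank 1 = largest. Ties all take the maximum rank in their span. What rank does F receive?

4

Sorted (descending): 49, 48, 43, 38, 34, 34, 30, 21, 14, 12, 8, 7
The 2 values of 34 occupy positions 5–6 → each gets rank 6.
F has value 38 → rank 4.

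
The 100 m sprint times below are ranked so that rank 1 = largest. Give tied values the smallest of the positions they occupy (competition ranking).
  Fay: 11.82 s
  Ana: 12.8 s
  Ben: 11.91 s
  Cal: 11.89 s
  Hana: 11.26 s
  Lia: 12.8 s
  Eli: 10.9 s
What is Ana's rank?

1

Sorted (descending): 12.8, 12.8, 11.91, 11.89, 11.82, 11.26, 10.9
The 2 values of 12.8 occupy positions 1–2 → each gets rank 1.
Ana has value 12.8 s → rank 1.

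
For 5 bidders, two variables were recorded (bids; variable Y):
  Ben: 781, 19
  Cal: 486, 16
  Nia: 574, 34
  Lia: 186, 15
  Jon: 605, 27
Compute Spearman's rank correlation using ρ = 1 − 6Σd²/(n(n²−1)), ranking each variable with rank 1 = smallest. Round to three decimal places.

Ranks of variable 1: 5, 2, 3, 1, 4
Ranks of variable 2: 3, 2, 5, 1, 4
d = r₁ − r₂: 2, 0, -2, 0, 0
d²: 4, 0, 4, 0, 0; Σd² = 8
ρ = 1 − 6·8/(5·24) = 1 − 48/120 = 0.600

0.600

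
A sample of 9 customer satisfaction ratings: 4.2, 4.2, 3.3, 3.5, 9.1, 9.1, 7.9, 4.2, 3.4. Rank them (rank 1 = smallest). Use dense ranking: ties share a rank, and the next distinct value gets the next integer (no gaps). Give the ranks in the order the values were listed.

4, 4, 1, 3, 6, 6, 5, 4, 2

Sorted (ascending): 3.3, 3.4, 3.5, 4.2, 4.2, 4.2, 7.9, 9.1, 9.1
The 3 values of 4.2 share dense rank 4.
The 2 values of 9.1 share dense rank 6.
Remaining distinct values take the next consecutive integers.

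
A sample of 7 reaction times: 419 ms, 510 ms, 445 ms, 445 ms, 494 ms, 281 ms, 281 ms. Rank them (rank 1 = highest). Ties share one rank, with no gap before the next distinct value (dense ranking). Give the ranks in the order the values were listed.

4, 1, 3, 3, 2, 5, 5

Sorted (descending): 510, 494, 445, 445, 419, 281, 281
The 2 values of 445 share dense rank 3.
The 2 values of 281 share dense rank 5.
Remaining distinct values take the next consecutive integers.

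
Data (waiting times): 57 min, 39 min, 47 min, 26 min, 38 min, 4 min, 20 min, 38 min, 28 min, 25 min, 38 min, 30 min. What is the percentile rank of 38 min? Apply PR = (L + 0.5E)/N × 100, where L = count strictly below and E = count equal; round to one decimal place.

N = 12.
Strictly below 38: 6. Equal to 38: 3.
PR = (6 + 0.5·3)/12 × 100 = 62.5

62.5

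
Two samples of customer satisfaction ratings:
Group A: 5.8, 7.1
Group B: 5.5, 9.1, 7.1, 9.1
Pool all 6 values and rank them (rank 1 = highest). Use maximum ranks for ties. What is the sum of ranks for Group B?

Sorted (descending): 9.1, 9.1, 7.1, 7.1, 5.8, 5.5
The 2 values of 9.1 occupy positions 1–2 → each gets rank 2.
The 2 values of 7.1 occupy positions 3–4 → each gets rank 4.
Group B values → pooled ranks: 5.5→6, 9.1→2, 7.1→4, 9.1→2
Rank sum = 6 + 2 + 4 + 2 = 14

14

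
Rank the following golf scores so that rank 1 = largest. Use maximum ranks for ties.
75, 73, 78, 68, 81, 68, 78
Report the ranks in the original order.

Sorted (descending): 81, 78, 78, 75, 73, 68, 68
The 2 values of 78 occupy positions 2–3 → each gets rank 3.
The 2 values of 68 occupy positions 6–7 → each gets rank 7.

4, 5, 3, 7, 1, 7, 3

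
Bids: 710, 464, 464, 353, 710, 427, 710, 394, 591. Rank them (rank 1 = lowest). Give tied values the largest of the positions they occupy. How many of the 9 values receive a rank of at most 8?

Sorted (ascending): 353, 394, 427, 464, 464, 591, 710, 710, 710
The 2 values of 464 occupy positions 4–5 → each gets rank 5.
The 3 values of 710 occupy positions 7–9 → each gets rank 9.
Ranks ≤ 8: {1, 2, 3, 5, 5, 6} → 6 values.

6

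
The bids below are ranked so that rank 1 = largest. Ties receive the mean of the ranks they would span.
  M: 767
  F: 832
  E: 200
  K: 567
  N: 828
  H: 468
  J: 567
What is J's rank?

4.5

Sorted (descending): 832, 828, 767, 567, 567, 468, 200
The 2 values of 567 occupy positions 4–5 → average rank (4+5)/2 = 4.5.
J has value 567 → rank 4.5.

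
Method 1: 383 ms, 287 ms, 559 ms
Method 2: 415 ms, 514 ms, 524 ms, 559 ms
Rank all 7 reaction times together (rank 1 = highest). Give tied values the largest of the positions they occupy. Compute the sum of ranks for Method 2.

Sorted (descending): 559, 559, 524, 514, 415, 383, 287
The 2 values of 559 occupy positions 1–2 → each gets rank 2.
Method 2 values → pooled ranks: 415→5, 514→4, 524→3, 559→2
Rank sum = 5 + 4 + 3 + 2 = 14

14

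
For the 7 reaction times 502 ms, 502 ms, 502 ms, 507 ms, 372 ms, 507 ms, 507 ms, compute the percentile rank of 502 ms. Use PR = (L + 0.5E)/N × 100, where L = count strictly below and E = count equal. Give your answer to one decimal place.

N = 7.
Strictly below 502: 1. Equal to 502: 3.
PR = (1 + 0.5·3)/7 × 100 = 35.7

35.7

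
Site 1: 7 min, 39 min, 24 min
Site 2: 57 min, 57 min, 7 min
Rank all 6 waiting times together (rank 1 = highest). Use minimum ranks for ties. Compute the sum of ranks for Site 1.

Sorted (descending): 57, 57, 39, 24, 7, 7
The 2 values of 57 occupy positions 1–2 → each gets rank 1.
The 2 values of 7 occupy positions 5–6 → each gets rank 5.
Site 1 values → pooled ranks: 7→5, 39→3, 24→4
Rank sum = 5 + 3 + 4 = 12

12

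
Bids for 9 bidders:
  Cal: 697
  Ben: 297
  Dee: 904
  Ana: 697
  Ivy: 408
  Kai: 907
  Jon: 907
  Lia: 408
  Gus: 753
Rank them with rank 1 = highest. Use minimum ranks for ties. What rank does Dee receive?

3

Sorted (descending): 907, 907, 904, 753, 697, 697, 408, 408, 297
The 2 values of 907 occupy positions 1–2 → each gets rank 1.
The 2 values of 697 occupy positions 5–6 → each gets rank 5.
The 2 values of 408 occupy positions 7–8 → each gets rank 7.
Dee has value 904 → rank 3.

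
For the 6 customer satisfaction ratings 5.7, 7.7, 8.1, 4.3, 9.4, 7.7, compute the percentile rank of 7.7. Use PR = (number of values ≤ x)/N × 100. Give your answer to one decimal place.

N = 6.
Strictly below 7.7: 2. Equal to 7.7: 2.
PR = 4/6 × 100 = 66.7

66.7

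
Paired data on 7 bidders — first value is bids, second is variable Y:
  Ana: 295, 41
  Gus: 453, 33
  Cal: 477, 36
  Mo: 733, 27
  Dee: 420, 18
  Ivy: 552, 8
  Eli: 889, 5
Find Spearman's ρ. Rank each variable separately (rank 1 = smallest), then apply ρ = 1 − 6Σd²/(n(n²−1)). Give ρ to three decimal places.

Ranks of variable 1: 1, 3, 4, 6, 2, 5, 7
Ranks of variable 2: 7, 5, 6, 4, 3, 2, 1
d = r₁ − r₂: -6, -2, -2, 2, -1, 3, 6
d²: 36, 4, 4, 4, 1, 9, 36; Σd² = 94
ρ = 1 − 6·94/(7·48) = 1 − 564/336 = -0.679

-0.679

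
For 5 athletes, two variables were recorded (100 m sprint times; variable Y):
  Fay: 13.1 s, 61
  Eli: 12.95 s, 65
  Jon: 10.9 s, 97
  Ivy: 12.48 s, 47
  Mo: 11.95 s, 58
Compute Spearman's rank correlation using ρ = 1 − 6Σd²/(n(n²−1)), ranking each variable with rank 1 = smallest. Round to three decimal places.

Ranks of variable 1: 5, 4, 1, 3, 2
Ranks of variable 2: 3, 4, 5, 1, 2
d = r₁ − r₂: 2, 0, -4, 2, 0
d²: 4, 0, 16, 4, 0; Σd² = 24
ρ = 1 − 6·24/(5·24) = 1 − 144/120 = -0.200

-0.200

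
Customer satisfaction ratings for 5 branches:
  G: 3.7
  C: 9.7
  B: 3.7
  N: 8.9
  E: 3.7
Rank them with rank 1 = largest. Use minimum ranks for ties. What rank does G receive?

3

Sorted (descending): 9.7, 8.9, 3.7, 3.7, 3.7
The 3 values of 3.7 occupy positions 3–5 → each gets rank 3.
G has value 3.7 → rank 3.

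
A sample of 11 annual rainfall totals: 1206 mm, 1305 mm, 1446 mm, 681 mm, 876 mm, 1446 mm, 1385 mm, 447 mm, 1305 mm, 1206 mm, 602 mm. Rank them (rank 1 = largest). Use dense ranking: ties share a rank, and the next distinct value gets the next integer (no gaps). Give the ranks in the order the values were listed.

4, 3, 1, 6, 5, 1, 2, 8, 3, 4, 7

Sorted (descending): 1446, 1446, 1385, 1305, 1305, 1206, 1206, 876, 681, 602, 447
The 2 values of 1446 share dense rank 1.
The 2 values of 1305 share dense rank 3.
The 2 values of 1206 share dense rank 4.
Remaining distinct values take the next consecutive integers.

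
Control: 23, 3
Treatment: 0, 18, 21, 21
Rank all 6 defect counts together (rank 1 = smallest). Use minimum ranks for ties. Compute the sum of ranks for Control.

Sorted (ascending): 0, 3, 18, 21, 21, 23
The 2 values of 21 occupy positions 4–5 → each gets rank 4.
Control values → pooled ranks: 23→6, 3→2
Rank sum = 6 + 2 = 8

8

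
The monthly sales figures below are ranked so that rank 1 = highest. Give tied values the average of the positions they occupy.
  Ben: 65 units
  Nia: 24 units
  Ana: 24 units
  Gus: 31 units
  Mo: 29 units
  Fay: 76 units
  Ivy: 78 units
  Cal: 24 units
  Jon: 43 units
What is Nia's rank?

8

Sorted (descending): 78, 76, 65, 43, 31, 29, 24, 24, 24
The 3 values of 24 occupy positions 7–9 → average rank 8.
Nia has value 24 units → rank 8.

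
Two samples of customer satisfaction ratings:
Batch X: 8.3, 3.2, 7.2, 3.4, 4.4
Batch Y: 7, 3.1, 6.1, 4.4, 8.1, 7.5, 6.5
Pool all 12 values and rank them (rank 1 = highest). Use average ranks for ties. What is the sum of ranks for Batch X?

34.5

Sorted (descending): 8.3, 8.1, 7.5, 7.2, 7, 6.5, 6.1, 4.4, 4.4, 3.4, 3.2, 3.1
The 2 values of 4.4 occupy positions 8–9 → average rank (8+9)/2 = 8.5.
Batch X values → pooled ranks: 8.3→1, 3.2→11, 7.2→4, 3.4→10, 4.4→8.5
Rank sum = 1 + 11 + 4 + 10 + 8.5 = 34.5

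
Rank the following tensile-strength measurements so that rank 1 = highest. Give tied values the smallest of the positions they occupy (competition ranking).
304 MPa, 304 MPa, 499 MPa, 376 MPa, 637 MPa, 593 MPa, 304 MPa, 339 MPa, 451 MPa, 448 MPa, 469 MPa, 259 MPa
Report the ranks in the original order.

9, 9, 3, 7, 1, 2, 9, 8, 5, 6, 4, 12

Sorted (descending): 637, 593, 499, 469, 451, 448, 376, 339, 304, 304, 304, 259
The 3 values of 304 occupy positions 9–11 → each gets rank 9.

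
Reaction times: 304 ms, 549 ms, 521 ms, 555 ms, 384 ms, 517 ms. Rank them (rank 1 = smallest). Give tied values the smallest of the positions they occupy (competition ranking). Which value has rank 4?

521

Sorted (ascending): 304, 384, 517, 521, 549, 555
No ties — each value takes its position as its rank.
Rank 4 → value 521.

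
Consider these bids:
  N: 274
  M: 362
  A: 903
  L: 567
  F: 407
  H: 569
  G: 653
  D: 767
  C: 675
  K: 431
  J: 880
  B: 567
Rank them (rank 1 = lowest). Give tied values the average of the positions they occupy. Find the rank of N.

1

Sorted (ascending): 274, 362, 407, 431, 567, 567, 569, 653, 675, 767, 880, 903
The 2 values of 567 occupy positions 5–6 → average rank (5+6)/2 = 5.5.
N has value 274 → rank 1.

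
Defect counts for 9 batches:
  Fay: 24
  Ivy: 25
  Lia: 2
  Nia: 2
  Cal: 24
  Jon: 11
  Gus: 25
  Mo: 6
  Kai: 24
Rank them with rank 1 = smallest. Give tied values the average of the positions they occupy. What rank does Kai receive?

Sorted (ascending): 2, 2, 6, 11, 24, 24, 24, 25, 25
The 2 values of 2 occupy positions 1–2 → average rank (1+2)/2 = 1.5.
The 3 values of 24 occupy positions 5–7 → average rank 6.
The 2 values of 25 occupy positions 8–9 → average rank (8+9)/2 = 8.5.
Kai has value 24 → rank 6.

6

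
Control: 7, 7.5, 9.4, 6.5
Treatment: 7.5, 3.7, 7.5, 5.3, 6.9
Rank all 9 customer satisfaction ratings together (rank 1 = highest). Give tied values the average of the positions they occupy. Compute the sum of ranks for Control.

16

Sorted (descending): 9.4, 7.5, 7.5, 7.5, 7, 6.9, 6.5, 5.3, 3.7
The 3 values of 7.5 occupy positions 2–4 → average rank 3.
Control values → pooled ranks: 7→5, 7.5→3, 9.4→1, 6.5→7
Rank sum = 5 + 3 + 1 + 7 = 16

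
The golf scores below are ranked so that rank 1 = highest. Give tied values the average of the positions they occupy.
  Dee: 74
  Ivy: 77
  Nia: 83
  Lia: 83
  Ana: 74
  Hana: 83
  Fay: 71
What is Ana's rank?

5.5

Sorted (descending): 83, 83, 83, 77, 74, 74, 71
The 3 values of 83 occupy positions 1–3 → average rank 2.
The 2 values of 74 occupy positions 5–6 → average rank (5+6)/2 = 5.5.
Ana has value 74 → rank 5.5.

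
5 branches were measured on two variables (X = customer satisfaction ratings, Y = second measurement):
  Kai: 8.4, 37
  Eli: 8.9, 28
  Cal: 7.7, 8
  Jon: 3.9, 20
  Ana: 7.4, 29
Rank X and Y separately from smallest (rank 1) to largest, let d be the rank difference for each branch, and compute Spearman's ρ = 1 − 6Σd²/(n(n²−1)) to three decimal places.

0.300

Ranks of variable 1: 4, 5, 3, 1, 2
Ranks of variable 2: 5, 3, 1, 2, 4
d = r₁ − r₂: -1, 2, 2, -1, -2
d²: 1, 4, 4, 1, 4; Σd² = 14
ρ = 1 − 6·14/(5·24) = 1 − 84/120 = 0.300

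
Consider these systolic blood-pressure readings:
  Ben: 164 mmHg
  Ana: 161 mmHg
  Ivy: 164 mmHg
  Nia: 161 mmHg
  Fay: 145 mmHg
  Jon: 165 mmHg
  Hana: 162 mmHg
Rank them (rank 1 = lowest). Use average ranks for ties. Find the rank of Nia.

Sorted (ascending): 145, 161, 161, 162, 164, 164, 165
The 2 values of 161 occupy positions 2–3 → average rank (2+3)/2 = 2.5.
The 2 values of 164 occupy positions 5–6 → average rank (5+6)/2 = 5.5.
Nia has value 161 mmHg → rank 2.5.

2.5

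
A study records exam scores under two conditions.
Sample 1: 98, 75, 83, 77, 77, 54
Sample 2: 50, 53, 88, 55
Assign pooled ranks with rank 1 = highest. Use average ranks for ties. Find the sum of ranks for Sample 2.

28

Sorted (descending): 98, 88, 83, 77, 77, 75, 55, 54, 53, 50
The 2 values of 77 occupy positions 4–5 → average rank (4+5)/2 = 4.5.
Sample 2 values → pooled ranks: 50→10, 53→9, 88→2, 55→7
Rank sum = 10 + 9 + 2 + 7 = 28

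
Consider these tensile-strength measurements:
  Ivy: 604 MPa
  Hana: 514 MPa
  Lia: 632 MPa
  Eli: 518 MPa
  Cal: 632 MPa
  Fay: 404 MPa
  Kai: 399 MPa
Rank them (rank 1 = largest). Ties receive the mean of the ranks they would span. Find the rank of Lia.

1.5

Sorted (descending): 632, 632, 604, 518, 514, 404, 399
The 2 values of 632 occupy positions 1–2 → average rank (1+2)/2 = 1.5.
Lia has value 632 MPa → rank 1.5.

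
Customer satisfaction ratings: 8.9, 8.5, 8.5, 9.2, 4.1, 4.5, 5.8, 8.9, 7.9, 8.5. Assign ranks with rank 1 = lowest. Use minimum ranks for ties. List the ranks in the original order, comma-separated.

8, 5, 5, 10, 1, 2, 3, 8, 4, 5

Sorted (ascending): 4.1, 4.5, 5.8, 7.9, 8.5, 8.5, 8.5, 8.9, 8.9, 9.2
The 3 values of 8.5 occupy positions 5–7 → each gets rank 5.
The 2 values of 8.9 occupy positions 8–9 → each gets rank 8.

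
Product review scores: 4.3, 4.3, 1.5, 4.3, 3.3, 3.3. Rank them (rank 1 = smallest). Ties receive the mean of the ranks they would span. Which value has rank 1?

1.5

Sorted (ascending): 1.5, 3.3, 3.3, 4.3, 4.3, 4.3
The 2 values of 3.3 occupy positions 2–3 → average rank (2+3)/2 = 2.5.
The 3 values of 4.3 occupy positions 4–6 → average rank 5.
Rank 1 → value 1.5.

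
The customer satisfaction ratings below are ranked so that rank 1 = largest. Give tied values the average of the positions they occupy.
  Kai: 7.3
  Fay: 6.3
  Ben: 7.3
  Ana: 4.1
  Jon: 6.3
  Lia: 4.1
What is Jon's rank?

3.5

Sorted (descending): 7.3, 7.3, 6.3, 6.3, 4.1, 4.1
The 2 values of 7.3 occupy positions 1–2 → average rank (1+2)/2 = 1.5.
The 2 values of 6.3 occupy positions 3–4 → average rank (3+4)/2 = 3.5.
The 2 values of 4.1 occupy positions 5–6 → average rank (5+6)/2 = 5.5.
Jon has value 6.3 → rank 3.5.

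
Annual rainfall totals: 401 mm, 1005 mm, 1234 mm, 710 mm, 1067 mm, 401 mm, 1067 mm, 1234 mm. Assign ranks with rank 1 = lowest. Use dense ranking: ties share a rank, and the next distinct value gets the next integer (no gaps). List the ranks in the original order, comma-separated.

1, 3, 5, 2, 4, 1, 4, 5

Sorted (ascending): 401, 401, 710, 1005, 1067, 1067, 1234, 1234
The 2 values of 401 share dense rank 1.
The 2 values of 1067 share dense rank 4.
The 2 values of 1234 share dense rank 5.
Remaining distinct values take the next consecutive integers.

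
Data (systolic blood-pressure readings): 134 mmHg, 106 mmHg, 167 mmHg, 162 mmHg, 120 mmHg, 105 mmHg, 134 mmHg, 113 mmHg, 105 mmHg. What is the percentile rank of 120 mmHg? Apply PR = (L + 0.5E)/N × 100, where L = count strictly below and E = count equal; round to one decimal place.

50.0

N = 9.
Strictly below 120: 4. Equal to 120: 1.
PR = (4 + 0.5·1)/9 × 100 = 50.0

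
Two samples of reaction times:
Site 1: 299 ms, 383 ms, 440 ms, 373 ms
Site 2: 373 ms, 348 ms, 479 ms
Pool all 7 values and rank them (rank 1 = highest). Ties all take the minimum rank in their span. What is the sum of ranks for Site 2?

Sorted (descending): 479, 440, 383, 373, 373, 348, 299
The 2 values of 373 occupy positions 4–5 → each gets rank 4.
Site 2 values → pooled ranks: 373→4, 348→6, 479→1
Rank sum = 4 + 6 + 1 = 11

11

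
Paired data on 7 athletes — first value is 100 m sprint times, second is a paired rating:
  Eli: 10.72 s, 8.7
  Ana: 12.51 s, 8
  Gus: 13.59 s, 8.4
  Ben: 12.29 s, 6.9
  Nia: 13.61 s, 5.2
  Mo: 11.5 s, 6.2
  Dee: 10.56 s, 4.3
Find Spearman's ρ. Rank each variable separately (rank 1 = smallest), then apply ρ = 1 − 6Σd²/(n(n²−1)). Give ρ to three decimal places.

0.107

Ranks of variable 1: 2, 5, 6, 4, 7, 3, 1
Ranks of variable 2: 7, 5, 6, 4, 2, 3, 1
d = r₁ − r₂: -5, 0, 0, 0, 5, 0, 0
d²: 25, 0, 0, 0, 25, 0, 0; Σd² = 50
ρ = 1 − 6·50/(7·48) = 1 − 300/336 = 0.107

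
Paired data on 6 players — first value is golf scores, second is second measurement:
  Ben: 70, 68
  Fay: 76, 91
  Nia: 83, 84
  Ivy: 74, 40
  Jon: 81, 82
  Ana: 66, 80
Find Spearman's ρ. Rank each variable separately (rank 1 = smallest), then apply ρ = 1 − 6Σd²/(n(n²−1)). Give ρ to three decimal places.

Ranks of variable 1: 2, 4, 6, 3, 5, 1
Ranks of variable 2: 2, 6, 5, 1, 4, 3
d = r₁ − r₂: 0, -2, 1, 2, 1, -2
d²: 0, 4, 1, 4, 1, 4; Σd² = 14
ρ = 1 − 6·14/(6·35) = 1 − 84/210 = 0.600

0.600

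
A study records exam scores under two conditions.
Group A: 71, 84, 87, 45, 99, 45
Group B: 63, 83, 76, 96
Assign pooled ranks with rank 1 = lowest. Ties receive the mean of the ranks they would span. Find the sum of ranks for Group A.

32

Sorted (ascending): 45, 45, 63, 71, 76, 83, 84, 87, 96, 99
The 2 values of 45 occupy positions 1–2 → average rank (1+2)/2 = 1.5.
Group A values → pooled ranks: 71→4, 84→7, 87→8, 45→1.5, 99→10, 45→1.5
Rank sum = 4 + 7 + 8 + 1.5 + 10 + 1.5 = 32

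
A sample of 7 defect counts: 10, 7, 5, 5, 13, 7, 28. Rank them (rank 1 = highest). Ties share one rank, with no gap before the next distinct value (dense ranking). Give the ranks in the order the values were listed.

3, 4, 5, 5, 2, 4, 1

Sorted (descending): 28, 13, 10, 7, 7, 5, 5
The 2 values of 7 share dense rank 4.
The 2 values of 5 share dense rank 5.
Remaining distinct values take the next consecutive integers.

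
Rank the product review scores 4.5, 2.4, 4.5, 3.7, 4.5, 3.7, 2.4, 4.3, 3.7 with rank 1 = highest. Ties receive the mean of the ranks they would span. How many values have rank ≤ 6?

Sorted (descending): 4.5, 4.5, 4.5, 4.3, 3.7, 3.7, 3.7, 2.4, 2.4
The 3 values of 4.5 occupy positions 1–3 → average rank 2.
The 3 values of 3.7 occupy positions 5–7 → average rank 6.
The 2 values of 2.4 occupy positions 8–9 → average rank (8+9)/2 = 8.5.
Ranks ≤ 6: {2, 2, 2, 4, 6, 6, 6} → 7 values.

7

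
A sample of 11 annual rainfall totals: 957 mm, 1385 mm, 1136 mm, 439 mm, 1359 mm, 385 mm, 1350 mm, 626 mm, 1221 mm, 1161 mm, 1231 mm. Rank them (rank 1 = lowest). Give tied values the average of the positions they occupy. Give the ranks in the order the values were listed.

Sorted (ascending): 385, 439, 626, 957, 1136, 1161, 1221, 1231, 1350, 1359, 1385
No ties — each value takes its position as its rank.

4, 11, 5, 2, 10, 1, 9, 3, 7, 6, 8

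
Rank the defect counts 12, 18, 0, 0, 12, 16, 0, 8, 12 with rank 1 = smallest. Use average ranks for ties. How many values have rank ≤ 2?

3

Sorted (ascending): 0, 0, 0, 8, 12, 12, 12, 16, 18
The 3 values of 0 occupy positions 1–3 → average rank 2.
The 3 values of 12 occupy positions 5–7 → average rank 6.
Ranks ≤ 2: {2, 2, 2} → 3 values.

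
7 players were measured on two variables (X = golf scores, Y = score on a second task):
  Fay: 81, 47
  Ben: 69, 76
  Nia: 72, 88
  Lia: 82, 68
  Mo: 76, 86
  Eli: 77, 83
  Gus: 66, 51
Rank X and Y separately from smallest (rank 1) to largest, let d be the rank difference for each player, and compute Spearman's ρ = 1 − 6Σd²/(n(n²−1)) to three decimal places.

-0.179

Ranks of variable 1: 6, 2, 3, 7, 4, 5, 1
Ranks of variable 2: 1, 4, 7, 3, 6, 5, 2
d = r₁ − r₂: 5, -2, -4, 4, -2, 0, -1
d²: 25, 4, 16, 16, 4, 0, 1; Σd² = 66
ρ = 1 − 6·66/(7·48) = 1 − 396/336 = -0.179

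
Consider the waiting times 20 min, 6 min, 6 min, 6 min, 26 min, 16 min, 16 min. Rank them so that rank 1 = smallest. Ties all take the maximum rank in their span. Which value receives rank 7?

Sorted (ascending): 6, 6, 6, 16, 16, 20, 26
The 3 values of 6 occupy positions 1–3 → each gets rank 3.
The 2 values of 16 occupy positions 4–5 → each gets rank 5.
Rank 7 → value 26.

26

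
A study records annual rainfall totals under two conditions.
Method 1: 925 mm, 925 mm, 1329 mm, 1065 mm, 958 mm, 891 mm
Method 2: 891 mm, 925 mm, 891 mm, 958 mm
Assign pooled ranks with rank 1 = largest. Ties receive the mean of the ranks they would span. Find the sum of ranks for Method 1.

27.5

Sorted (descending): 1329, 1065, 958, 958, 925, 925, 925, 891, 891, 891
The 2 values of 958 occupy positions 3–4 → average rank (3+4)/2 = 3.5.
The 3 values of 925 occupy positions 5–7 → average rank 6.
The 3 values of 891 occupy positions 8–10 → average rank 9.
Method 1 values → pooled ranks: 925→6, 925→6, 1329→1, 1065→2, 958→3.5, 891→9
Rank sum = 6 + 6 + 1 + 2 + 3.5 + 9 = 27.5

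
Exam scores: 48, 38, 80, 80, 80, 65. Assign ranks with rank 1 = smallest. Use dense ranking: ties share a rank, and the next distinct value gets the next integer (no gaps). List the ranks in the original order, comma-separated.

2, 1, 4, 4, 4, 3

Sorted (ascending): 38, 48, 65, 80, 80, 80
The 3 values of 80 share dense rank 4.
Remaining distinct values take the next consecutive integers.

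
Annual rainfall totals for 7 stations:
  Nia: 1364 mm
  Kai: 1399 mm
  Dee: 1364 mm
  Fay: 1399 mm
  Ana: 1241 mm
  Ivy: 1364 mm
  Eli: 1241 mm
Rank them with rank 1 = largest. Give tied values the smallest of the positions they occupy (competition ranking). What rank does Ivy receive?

3

Sorted (descending): 1399, 1399, 1364, 1364, 1364, 1241, 1241
The 2 values of 1399 occupy positions 1–2 → each gets rank 1.
The 3 values of 1364 occupy positions 3–5 → each gets rank 3.
The 2 values of 1241 occupy positions 6–7 → each gets rank 6.
Ivy has value 1364 mm → rank 3.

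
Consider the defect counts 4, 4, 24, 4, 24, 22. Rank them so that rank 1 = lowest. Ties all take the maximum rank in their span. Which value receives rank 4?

Sorted (ascending): 4, 4, 4, 22, 24, 24
The 3 values of 4 occupy positions 1–3 → each gets rank 3.
The 2 values of 24 occupy positions 5–6 → each gets rank 6.
Rank 4 → value 22.

22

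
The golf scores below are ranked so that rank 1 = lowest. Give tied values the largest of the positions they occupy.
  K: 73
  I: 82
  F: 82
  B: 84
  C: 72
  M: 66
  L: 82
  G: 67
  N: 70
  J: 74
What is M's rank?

1

Sorted (ascending): 66, 67, 70, 72, 73, 74, 82, 82, 82, 84
The 3 values of 82 occupy positions 7–9 → each gets rank 9.
M has value 66 → rank 1.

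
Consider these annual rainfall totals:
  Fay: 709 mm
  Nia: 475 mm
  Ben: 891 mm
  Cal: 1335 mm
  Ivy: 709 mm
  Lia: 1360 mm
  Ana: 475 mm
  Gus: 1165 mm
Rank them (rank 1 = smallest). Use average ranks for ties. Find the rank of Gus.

Sorted (ascending): 475, 475, 709, 709, 891, 1165, 1335, 1360
The 2 values of 475 occupy positions 1–2 → average rank (1+2)/2 = 1.5.
The 2 values of 709 occupy positions 3–4 → average rank (3+4)/2 = 3.5.
Gus has value 1165 mm → rank 6.

6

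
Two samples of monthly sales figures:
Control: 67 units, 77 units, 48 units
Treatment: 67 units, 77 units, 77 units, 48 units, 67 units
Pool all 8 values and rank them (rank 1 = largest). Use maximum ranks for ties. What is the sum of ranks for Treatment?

Sorted (descending): 77, 77, 77, 67, 67, 67, 48, 48
The 3 values of 77 occupy positions 1–3 → each gets rank 3.
The 3 values of 67 occupy positions 4–6 → each gets rank 6.
The 2 values of 48 occupy positions 7–8 → each gets rank 8.
Treatment values → pooled ranks: 67→6, 77→3, 77→3, 48→8, 67→6
Rank sum = 6 + 3 + 3 + 8 + 6 = 26

26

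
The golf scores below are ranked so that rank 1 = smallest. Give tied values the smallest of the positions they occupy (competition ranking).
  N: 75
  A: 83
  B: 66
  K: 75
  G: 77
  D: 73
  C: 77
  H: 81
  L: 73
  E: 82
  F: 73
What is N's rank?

Sorted (ascending): 66, 73, 73, 73, 75, 75, 77, 77, 81, 82, 83
The 3 values of 73 occupy positions 2–4 → each gets rank 2.
The 2 values of 75 occupy positions 5–6 → each gets rank 5.
The 2 values of 77 occupy positions 7–8 → each gets rank 7.
N has value 75 → rank 5.

5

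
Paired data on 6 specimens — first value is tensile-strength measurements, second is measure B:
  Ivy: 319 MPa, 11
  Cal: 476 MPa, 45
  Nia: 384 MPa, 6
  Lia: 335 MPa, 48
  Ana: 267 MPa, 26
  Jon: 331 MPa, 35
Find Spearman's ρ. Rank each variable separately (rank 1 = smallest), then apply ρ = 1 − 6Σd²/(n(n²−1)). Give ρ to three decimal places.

0.257

Ranks of variable 1: 2, 6, 5, 4, 1, 3
Ranks of variable 2: 2, 5, 1, 6, 3, 4
d = r₁ − r₂: 0, 1, 4, -2, -2, -1
d²: 0, 1, 16, 4, 4, 1; Σd² = 26
ρ = 1 − 6·26/(6·35) = 1 − 156/210 = 0.257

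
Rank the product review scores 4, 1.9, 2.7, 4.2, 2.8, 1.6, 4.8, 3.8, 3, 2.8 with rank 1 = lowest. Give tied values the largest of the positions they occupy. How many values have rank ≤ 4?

3

Sorted (ascending): 1.6, 1.9, 2.7, 2.8, 2.8, 3, 3.8, 4, 4.2, 4.8
The 2 values of 2.8 occupy positions 4–5 → each gets rank 5.
Ranks ≤ 4: {1, 2, 3} → 3 values.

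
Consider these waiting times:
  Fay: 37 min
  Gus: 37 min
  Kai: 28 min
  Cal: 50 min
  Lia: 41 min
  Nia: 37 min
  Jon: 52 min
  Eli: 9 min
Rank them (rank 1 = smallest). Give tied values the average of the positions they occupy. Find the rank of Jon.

8

Sorted (ascending): 9, 28, 37, 37, 37, 41, 50, 52
The 3 values of 37 occupy positions 3–5 → average rank 4.
Jon has value 52 min → rank 8.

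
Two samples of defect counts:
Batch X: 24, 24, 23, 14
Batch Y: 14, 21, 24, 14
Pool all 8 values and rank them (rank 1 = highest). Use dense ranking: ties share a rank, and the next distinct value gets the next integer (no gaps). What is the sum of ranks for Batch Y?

Sorted (descending): 24, 24, 24, 23, 21, 14, 14, 14
The 3 values of 24 share dense rank 1.
The 3 values of 14 share dense rank 4.
Remaining distinct values take the next consecutive integers.
Batch Y values → pooled ranks: 14→4, 21→3, 24→1, 14→4
Rank sum = 4 + 3 + 1 + 4 = 12

12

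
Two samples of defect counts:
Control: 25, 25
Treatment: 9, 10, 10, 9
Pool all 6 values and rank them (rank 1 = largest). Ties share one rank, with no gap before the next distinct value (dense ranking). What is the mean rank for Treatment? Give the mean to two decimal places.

Sorted (descending): 25, 25, 10, 10, 9, 9
The 2 values of 25 share dense rank 1.
The 2 values of 10 share dense rank 2.
The 2 values of 9 share dense rank 3.
Treatment values → pooled ranks: 9→3, 10→2, 10→2, 9→3
Mean rank = (3 + 2 + 2 + 3) / 4 = 2.50

2.50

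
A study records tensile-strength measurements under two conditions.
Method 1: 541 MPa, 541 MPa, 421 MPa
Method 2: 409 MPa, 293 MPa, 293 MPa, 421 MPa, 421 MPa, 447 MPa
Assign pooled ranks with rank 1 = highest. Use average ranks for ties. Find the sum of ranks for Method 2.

Sorted (descending): 541, 541, 447, 421, 421, 421, 409, 293, 293
The 2 values of 541 occupy positions 1–2 → average rank (1+2)/2 = 1.5.
The 3 values of 421 occupy positions 4–6 → average rank 5.
The 2 values of 293 occupy positions 8–9 → average rank (8+9)/2 = 8.5.
Method 2 values → pooled ranks: 409→7, 293→8.5, 293→8.5, 421→5, 421→5, 447→3
Rank sum = 7 + 8.5 + 8.5 + 5 + 5 + 3 = 37

37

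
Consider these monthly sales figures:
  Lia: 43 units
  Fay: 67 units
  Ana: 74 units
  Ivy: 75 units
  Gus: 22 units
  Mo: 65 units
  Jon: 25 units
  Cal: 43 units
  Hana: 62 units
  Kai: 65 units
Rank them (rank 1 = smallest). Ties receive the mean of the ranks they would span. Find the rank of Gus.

Sorted (ascending): 22, 25, 43, 43, 62, 65, 65, 67, 74, 75
The 2 values of 43 occupy positions 3–4 → average rank (3+4)/2 = 3.5.
The 2 values of 65 occupy positions 6–7 → average rank (6+7)/2 = 6.5.
Gus has value 22 units → rank 1.

1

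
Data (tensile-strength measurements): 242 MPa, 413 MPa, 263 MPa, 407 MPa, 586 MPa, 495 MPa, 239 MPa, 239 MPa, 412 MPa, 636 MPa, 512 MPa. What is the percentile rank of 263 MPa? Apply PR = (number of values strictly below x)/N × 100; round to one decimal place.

N = 11.
Strictly below 263: 3. Equal to 263: 1.
PR = 3/11 × 100 = 27.3

27.3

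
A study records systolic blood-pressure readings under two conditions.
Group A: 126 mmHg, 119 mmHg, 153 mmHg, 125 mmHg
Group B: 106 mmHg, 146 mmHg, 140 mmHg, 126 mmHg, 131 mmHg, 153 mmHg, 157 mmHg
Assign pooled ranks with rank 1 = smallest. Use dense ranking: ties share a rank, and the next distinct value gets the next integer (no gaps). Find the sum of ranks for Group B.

Sorted (ascending): 106, 119, 125, 126, 126, 131, 140, 146, 153, 153, 157
The 2 values of 126 share dense rank 4.
The 2 values of 153 share dense rank 8.
Remaining distinct values take the next consecutive integers.
Group B values → pooled ranks: 106→1, 146→7, 140→6, 126→4, 131→5, 153→8, 157→9
Rank sum = 1 + 7 + 6 + 4 + 5 + 8 + 9 = 40

40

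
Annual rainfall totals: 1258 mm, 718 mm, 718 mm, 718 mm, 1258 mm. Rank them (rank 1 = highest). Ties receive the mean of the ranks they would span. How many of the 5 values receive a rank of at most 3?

Sorted (descending): 1258, 1258, 718, 718, 718
The 2 values of 1258 occupy positions 1–2 → average rank (1+2)/2 = 1.5.
The 3 values of 718 occupy positions 3–5 → average rank 4.
Ranks ≤ 3: {1.5, 1.5} → 2 values.

2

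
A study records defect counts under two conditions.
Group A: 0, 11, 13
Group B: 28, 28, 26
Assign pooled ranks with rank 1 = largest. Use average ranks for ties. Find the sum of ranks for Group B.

Sorted (descending): 28, 28, 26, 13, 11, 0
The 2 values of 28 occupy positions 1–2 → average rank (1+2)/2 = 1.5.
Group B values → pooled ranks: 28→1.5, 28→1.5, 26→3
Rank sum = 1.5 + 1.5 + 3 = 6

6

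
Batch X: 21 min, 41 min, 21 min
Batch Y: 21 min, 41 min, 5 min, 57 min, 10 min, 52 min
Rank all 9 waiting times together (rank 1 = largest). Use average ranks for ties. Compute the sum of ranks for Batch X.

15.5

Sorted (descending): 57, 52, 41, 41, 21, 21, 21, 10, 5
The 2 values of 41 occupy positions 3–4 → average rank (3+4)/2 = 3.5.
The 3 values of 21 occupy positions 5–7 → average rank 6.
Batch X values → pooled ranks: 21→6, 41→3.5, 21→6
Rank sum = 6 + 3.5 + 6 = 15.5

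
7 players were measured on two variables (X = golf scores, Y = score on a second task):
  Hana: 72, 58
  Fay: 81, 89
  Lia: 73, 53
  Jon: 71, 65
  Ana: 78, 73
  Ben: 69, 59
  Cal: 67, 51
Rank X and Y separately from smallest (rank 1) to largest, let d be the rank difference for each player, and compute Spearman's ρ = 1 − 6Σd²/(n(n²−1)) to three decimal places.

0.679

Ranks of variable 1: 4, 7, 5, 3, 6, 2, 1
Ranks of variable 2: 3, 7, 2, 5, 6, 4, 1
d = r₁ − r₂: 1, 0, 3, -2, 0, -2, 0
d²: 1, 0, 9, 4, 0, 4, 0; Σd² = 18
ρ = 1 − 6·18/(7·48) = 1 − 108/336 = 0.679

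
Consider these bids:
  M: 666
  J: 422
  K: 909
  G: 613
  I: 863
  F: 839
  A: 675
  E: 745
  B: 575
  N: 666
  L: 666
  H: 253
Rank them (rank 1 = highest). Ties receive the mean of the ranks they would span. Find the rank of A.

Sorted (descending): 909, 863, 839, 745, 675, 666, 666, 666, 613, 575, 422, 253
The 3 values of 666 occupy positions 6–8 → average rank 7.
A has value 675 → rank 5.

5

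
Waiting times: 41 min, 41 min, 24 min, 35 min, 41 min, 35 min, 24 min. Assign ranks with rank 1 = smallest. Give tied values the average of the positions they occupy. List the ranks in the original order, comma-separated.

6, 6, 1.5, 3.5, 6, 3.5, 1.5

Sorted (ascending): 24, 24, 35, 35, 41, 41, 41
The 2 values of 24 occupy positions 1–2 → average rank (1+2)/2 = 1.5.
The 2 values of 35 occupy positions 3–4 → average rank (3+4)/2 = 3.5.
The 3 values of 41 occupy positions 5–7 → average rank 6.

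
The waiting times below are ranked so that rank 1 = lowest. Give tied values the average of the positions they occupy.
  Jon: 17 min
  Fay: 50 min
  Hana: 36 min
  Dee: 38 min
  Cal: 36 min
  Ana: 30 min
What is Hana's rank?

3.5

Sorted (ascending): 17, 30, 36, 36, 38, 50
The 2 values of 36 occupy positions 3–4 → average rank (3+4)/2 = 3.5.
Hana has value 36 min → rank 3.5.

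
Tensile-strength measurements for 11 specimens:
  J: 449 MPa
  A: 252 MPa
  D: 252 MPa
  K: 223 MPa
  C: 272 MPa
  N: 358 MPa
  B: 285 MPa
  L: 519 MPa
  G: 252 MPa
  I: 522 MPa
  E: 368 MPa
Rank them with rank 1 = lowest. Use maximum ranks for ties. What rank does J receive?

9

Sorted (ascending): 223, 252, 252, 252, 272, 285, 358, 368, 449, 519, 522
The 3 values of 252 occupy positions 2–4 → each gets rank 4.
J has value 449 MPa → rank 9.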